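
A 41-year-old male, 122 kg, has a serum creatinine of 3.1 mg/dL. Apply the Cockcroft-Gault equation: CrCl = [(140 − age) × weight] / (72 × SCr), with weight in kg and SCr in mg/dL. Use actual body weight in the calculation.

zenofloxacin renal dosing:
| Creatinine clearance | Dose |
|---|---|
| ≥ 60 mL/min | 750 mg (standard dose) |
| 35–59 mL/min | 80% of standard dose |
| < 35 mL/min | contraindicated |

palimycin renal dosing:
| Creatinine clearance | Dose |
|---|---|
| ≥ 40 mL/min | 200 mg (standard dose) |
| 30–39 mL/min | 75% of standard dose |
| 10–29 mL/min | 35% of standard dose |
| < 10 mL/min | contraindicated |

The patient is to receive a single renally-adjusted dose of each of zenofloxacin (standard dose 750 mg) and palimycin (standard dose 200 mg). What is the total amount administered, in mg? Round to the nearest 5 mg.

800 mg

CrCl = (140 − 41) × 122 / (72 × 3.1) = 12078.0 / 223.20 ≈ 54.1 mL/min
CrCl ≈ 54 mL/min.
zenofloxacin: 35–59 mL/min → 80% of 750 mg = 600 mg.
palimycin: ≥ 40 mL/min → 100% of 200 mg = 200 mg.
Total = 600 + 200 = 800 mg.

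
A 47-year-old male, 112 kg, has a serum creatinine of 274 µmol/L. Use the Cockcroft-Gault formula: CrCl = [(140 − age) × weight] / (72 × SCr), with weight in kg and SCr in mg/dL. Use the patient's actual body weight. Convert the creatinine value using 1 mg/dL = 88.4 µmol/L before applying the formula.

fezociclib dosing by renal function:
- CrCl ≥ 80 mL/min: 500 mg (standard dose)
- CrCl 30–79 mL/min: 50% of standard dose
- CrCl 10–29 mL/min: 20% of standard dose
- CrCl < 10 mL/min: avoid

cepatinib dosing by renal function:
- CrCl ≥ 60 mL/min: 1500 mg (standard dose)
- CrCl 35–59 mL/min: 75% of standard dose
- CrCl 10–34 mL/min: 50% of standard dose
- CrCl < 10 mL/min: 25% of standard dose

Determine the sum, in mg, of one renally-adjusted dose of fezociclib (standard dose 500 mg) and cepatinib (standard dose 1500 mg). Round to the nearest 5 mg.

SCr = 274 / 88.4 = 3.1 mg/dL
CrCl = (140 − 47) × 112 / (72 × 3.1) = 10416.0 / 223.20 ≈ 46.7 mL/min
CrCl ≈ 47 mL/min.
fezociclib: 30–79 mL/min → 50% of 500 mg = 250 mg.
cepatinib: 35–59 mL/min → 75% of 1500 mg = 1125 mg.
Total = 250 + 1125 = 1375 mg.

1375 mg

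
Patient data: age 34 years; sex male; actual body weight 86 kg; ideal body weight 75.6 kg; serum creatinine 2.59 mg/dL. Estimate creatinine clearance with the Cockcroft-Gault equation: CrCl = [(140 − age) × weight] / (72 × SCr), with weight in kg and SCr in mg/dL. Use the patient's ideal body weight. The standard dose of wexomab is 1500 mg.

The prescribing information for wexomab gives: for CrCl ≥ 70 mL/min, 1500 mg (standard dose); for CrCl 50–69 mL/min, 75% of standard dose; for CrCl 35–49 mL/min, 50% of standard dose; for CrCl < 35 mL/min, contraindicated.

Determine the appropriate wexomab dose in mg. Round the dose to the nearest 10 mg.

750 mg

CrCl = (140 − 34) × 75.6 / (72 × 2.59) = 8013.6 / 186.48 ≈ 43.0 mL/min
CrCl ≈ 43 mL/min → bracket 35–49 mL/min.
50% of 1500 mg = 750 mg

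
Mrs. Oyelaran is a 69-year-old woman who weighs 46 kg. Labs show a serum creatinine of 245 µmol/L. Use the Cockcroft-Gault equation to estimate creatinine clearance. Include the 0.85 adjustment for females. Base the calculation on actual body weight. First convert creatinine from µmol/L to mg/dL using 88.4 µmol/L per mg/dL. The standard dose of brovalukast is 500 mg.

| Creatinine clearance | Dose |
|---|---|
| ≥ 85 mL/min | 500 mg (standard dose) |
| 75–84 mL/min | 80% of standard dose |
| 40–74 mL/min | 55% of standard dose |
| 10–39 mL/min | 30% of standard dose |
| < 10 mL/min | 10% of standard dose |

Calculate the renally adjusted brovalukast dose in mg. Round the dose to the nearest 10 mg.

150 mg

SCr = 245 / 88.4 = 2.771 mg/dL
CrCl = (140 − 69) × 46 / (72 × 2.771) × 0.85 = 3266.0 / 199.51 × 0.85 ≈ 13.9 mL/min
CrCl ≈ 14 mL/min → bracket 10–39 mL/min.
30% of 500 mg = 150 mg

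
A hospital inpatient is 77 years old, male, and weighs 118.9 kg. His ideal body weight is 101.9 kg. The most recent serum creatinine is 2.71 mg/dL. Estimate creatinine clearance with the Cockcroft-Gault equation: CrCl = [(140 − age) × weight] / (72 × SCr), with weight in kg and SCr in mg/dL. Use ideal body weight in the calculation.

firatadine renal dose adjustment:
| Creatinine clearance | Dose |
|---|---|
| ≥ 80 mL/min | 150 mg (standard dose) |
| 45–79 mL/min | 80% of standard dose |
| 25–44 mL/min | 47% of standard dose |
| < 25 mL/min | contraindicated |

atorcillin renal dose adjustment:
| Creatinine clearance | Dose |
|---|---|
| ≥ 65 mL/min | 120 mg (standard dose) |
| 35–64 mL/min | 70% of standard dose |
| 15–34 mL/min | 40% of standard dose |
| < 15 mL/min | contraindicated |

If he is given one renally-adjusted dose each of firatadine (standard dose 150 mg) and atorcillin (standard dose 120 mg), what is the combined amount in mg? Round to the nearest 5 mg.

120 mg

CrCl = (140 − 77) × 101.9 / (72 × 2.71) = 6419.7 / 195.12 ≈ 32.9 mL/min
CrCl ≈ 33 mL/min.
firatadine: 25–44 mL/min → 47% of 150 mg = 70.5 mg.
atorcillin: 15–34 mL/min → 40% of 120 mg = 48 mg.
Total = 70.5 + 48 = 118.5 mg.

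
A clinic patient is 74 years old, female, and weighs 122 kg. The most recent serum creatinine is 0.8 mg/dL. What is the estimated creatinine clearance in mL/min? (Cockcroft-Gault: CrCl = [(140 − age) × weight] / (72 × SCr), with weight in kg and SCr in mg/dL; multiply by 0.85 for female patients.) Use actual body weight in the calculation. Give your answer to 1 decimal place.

118.8 mL/min

CrCl = (140 − 74) × 122 / (72 × 0.8) × 0.85 = 8052.0 / 57.60 × 0.85 ≈ 118.8 mL/min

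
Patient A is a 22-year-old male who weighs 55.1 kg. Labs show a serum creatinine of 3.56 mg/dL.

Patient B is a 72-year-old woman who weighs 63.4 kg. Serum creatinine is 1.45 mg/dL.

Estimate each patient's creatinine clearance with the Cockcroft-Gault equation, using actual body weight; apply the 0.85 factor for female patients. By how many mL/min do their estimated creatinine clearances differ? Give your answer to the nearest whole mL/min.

Patient A: CrCl = (140 − 22) × 55.1 / (72 × 3.56) = 6501.8 / 256.32 ≈ 25.4 mL/min
Patient B: CrCl = (140 − 72) × 63.4 / (72 × 1.45) × 0.85 = 4311.2 / 104.40 × 0.85 ≈ 35.1 mL/min
|25.4 − 35.1| = 9.7 mL/min

10 mL/min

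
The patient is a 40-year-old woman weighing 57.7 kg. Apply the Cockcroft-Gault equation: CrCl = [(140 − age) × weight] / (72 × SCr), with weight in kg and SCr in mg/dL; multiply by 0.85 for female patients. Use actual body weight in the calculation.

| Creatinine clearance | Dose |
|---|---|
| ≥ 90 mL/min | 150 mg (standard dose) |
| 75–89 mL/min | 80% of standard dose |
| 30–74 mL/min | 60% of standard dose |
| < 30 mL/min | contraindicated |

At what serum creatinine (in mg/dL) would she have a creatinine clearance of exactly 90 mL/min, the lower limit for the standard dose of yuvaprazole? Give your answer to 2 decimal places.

Standard dose requires CrCl ≥ 90 mL/min.
Set (140 − 40) × 57.7 × 0.85 / (72 × SCr) = 90
SCr = (140 − 40) × 57.7 × 0.85 / (72 × 90) = 0.757 mg/dL

0.76 mg/dL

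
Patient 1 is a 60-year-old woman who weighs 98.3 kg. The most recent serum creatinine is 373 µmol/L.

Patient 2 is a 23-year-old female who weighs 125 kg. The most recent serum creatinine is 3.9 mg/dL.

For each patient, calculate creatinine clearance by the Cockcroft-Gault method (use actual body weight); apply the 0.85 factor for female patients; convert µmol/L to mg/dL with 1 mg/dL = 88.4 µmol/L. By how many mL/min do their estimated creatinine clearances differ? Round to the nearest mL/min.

Patient 1: SCr = 373 / 88.4 = 4.219 mg/dL
Patient 1: CrCl = (140 − 60) × 98.3 / (72 × 4.219) × 0.85 = 7864.0 / 303.77 × 0.85 ≈ 22.0 mL/min
Patient 2: CrCl = (140 − 23) × 125 / (72 × 3.9) × 0.85 = 14625.0 / 280.80 × 0.85 ≈ 44.3 mL/min
|22.0 − 44.3| = 22.3 mL/min

22 mL/min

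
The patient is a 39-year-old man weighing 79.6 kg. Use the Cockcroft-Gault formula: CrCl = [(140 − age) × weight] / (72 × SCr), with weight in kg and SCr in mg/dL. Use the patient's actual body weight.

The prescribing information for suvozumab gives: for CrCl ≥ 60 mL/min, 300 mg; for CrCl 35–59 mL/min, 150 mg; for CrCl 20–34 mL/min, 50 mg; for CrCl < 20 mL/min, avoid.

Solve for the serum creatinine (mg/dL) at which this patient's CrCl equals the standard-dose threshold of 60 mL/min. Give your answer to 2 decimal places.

1.86 mg/dL

Standard dose requires CrCl ≥ 60 mL/min.
Set (140 − 39) × 79.6 / (72 × SCr) = 60
SCr = (140 − 39) × 79.6 / (72 × 60) = 1.861 mg/dL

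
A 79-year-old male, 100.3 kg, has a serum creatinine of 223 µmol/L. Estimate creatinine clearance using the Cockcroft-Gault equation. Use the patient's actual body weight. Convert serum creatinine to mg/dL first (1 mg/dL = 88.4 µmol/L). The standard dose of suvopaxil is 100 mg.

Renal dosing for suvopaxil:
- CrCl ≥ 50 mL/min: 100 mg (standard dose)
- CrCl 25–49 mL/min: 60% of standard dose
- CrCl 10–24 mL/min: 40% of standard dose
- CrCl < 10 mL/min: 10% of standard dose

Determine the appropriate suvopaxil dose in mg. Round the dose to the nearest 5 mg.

60 mg

SCr = 223 / 88.4 = 2.523 mg/dL
CrCl = (140 − 79) × 100.3 / (72 × 2.523) = 6118.3 / 181.66 ≈ 33.7 mL/min
CrCl ≈ 34 mL/min → bracket 25–49 mL/min.
60% of 100 mg = 60 mg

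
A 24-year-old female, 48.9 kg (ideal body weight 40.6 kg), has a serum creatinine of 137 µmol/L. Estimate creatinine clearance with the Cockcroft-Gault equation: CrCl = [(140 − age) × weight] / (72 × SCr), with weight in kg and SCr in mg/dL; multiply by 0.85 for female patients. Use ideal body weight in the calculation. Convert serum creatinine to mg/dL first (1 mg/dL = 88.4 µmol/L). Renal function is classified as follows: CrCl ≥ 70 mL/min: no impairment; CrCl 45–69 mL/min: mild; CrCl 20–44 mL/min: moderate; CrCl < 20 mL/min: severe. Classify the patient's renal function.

SCr = 137 / 88.4 = 1.55 mg/dL
CrCl = (140 − 24) × 40.6 / (72 × 1.55) × 0.85 = 4709.6 / 111.60 × 0.85 ≈ 35.9 mL/min
36 mL/min falls in the 'moderate' range.

moderate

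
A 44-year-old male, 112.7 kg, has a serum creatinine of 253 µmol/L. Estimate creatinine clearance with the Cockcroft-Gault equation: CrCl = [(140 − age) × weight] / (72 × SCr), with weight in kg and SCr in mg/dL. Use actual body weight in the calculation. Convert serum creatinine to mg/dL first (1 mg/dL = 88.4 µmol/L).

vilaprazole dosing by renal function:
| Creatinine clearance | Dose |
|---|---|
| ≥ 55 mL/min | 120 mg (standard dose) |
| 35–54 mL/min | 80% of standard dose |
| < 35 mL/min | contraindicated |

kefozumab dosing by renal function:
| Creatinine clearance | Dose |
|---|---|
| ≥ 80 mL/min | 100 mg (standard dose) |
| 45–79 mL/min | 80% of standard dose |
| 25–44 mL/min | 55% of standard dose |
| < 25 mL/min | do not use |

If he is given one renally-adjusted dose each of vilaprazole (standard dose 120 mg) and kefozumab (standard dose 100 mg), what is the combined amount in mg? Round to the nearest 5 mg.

SCr = 253 / 88.4 = 2.862 mg/dL
CrCl = (140 − 44) × 112.7 / (72 × 2.862) = 10819.2 / 206.06 ≈ 52.5 mL/min
CrCl ≈ 53 mL/min.
vilaprazole: 35–54 mL/min → 80% of 120 mg = 96 mg.
kefozumab: 45–79 mL/min → 80% of 100 mg = 80 mg.
Total = 96 + 80 = 176 mg.

175 mg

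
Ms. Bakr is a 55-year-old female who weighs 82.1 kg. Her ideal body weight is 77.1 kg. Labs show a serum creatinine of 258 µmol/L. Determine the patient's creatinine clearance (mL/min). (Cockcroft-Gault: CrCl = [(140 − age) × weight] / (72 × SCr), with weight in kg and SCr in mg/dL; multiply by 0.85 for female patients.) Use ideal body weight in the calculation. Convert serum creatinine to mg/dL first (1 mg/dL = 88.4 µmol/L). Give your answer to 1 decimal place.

SCr = 258 / 88.4 = 2.919 mg/dL
CrCl = (140 − 55) × 77.1 / (72 × 2.919) × 0.85 = 6553.5 / 210.17 × 0.85 ≈ 26.5 mL/min

26.5 mL/min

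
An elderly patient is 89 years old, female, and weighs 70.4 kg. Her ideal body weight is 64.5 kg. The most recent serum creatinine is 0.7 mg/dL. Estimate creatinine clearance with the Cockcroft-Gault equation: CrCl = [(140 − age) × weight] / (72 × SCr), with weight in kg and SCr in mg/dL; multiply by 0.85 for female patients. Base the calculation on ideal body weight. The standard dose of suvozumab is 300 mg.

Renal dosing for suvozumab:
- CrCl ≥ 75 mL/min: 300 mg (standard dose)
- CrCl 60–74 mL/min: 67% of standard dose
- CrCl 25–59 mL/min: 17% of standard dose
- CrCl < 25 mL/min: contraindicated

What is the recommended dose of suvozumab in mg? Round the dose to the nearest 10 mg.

CrCl = (140 − 89) × 64.5 / (72 × 0.7) × 0.85 = 3289.5 / 50.40 × 0.85 ≈ 55.5 mL/min
CrCl ≈ 55 mL/min → bracket 25–59 mL/min.
17% of 300 mg = 51 mg → 50 mg

50 mg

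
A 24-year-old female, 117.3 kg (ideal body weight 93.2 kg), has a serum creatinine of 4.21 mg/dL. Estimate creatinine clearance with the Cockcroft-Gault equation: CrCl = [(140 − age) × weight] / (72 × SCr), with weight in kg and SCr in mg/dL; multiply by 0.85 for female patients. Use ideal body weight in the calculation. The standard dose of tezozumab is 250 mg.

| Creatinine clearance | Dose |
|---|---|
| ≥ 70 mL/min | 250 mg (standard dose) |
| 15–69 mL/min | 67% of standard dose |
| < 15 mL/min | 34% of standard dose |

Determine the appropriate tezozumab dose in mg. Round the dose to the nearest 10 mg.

CrCl = (140 − 24) × 93.2 / (72 × 4.21) × 0.85 = 10811.2 / 303.12 × 0.85 ≈ 30.3 mL/min
CrCl ≈ 30 mL/min → bracket 15–69 mL/min.
67% of 250 mg = 167.5 mg → 170 mg

170 mg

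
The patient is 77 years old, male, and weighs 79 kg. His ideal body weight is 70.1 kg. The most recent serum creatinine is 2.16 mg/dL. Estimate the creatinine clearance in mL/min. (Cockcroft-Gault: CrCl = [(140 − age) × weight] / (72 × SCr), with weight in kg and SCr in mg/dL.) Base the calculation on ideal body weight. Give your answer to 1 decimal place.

CrCl = (140 − 77) × 70.1 / (72 × 2.16) = 4416.3 / 155.52 ≈ 28.4 mL/min

28.4 mL/min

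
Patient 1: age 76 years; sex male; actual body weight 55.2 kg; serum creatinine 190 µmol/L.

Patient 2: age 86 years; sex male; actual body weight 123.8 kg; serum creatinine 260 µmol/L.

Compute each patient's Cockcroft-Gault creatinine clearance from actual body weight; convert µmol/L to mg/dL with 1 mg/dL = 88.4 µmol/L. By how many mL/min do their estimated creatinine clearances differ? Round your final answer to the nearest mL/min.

9 mL/min

Patient 1: SCr = 190 / 88.4 = 2.149 mg/dL
Patient 1: CrCl = (140 − 76) × 55.2 / (72 × 2.149) = 3532.8 / 154.73 ≈ 22.8 mL/min
Patient 2: SCr = 260 / 88.4 = 2.941 mg/dL
Patient 2: CrCl = (140 − 86) × 123.8 / (72 × 2.941) = 6685.2 / 211.75 ≈ 31.6 mL/min
|22.8 − 31.6| = 8.8 mL/min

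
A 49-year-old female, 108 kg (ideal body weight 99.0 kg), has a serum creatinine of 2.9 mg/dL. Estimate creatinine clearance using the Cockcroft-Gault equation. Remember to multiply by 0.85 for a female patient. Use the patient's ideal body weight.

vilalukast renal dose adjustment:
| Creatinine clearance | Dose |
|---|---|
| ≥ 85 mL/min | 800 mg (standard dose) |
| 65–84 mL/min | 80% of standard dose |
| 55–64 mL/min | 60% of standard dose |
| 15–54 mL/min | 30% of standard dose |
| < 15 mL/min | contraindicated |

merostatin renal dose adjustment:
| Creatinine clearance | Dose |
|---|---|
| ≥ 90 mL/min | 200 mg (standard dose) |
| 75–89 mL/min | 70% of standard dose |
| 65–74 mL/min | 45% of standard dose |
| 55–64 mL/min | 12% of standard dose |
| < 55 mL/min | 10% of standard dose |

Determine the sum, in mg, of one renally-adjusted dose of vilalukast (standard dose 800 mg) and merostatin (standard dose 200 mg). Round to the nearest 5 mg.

260 mg

CrCl = (140 − 49) × 99 / (72 × 2.9) × 0.85 = 9009.0 / 208.80 × 0.85 ≈ 36.7 mL/min
CrCl ≈ 37 mL/min.
vilalukast: 15–54 mL/min → 30% of 800 mg = 240 mg.
merostatin: < 55 mL/min → 10% of 200 mg = 20 mg.
Total = 240 + 20 = 260 mg.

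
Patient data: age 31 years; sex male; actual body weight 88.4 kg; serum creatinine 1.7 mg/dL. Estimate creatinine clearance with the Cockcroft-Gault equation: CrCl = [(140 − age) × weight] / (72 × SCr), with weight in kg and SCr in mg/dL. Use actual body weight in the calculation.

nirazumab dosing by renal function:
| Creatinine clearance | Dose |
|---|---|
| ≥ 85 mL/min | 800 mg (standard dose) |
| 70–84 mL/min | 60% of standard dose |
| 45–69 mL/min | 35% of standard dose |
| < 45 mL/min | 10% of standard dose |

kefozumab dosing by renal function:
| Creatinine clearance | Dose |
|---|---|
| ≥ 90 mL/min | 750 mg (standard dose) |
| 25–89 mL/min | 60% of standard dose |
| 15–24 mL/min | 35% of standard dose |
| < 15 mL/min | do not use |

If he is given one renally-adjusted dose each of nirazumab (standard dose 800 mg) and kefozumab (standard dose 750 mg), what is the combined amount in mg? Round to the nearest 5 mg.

CrCl = (140 − 31) × 88.4 / (72 × 1.7) = 9635.6 / 122.40 ≈ 78.7 mL/min
CrCl ≈ 79 mL/min.
nirazumab: 70–84 mL/min → 60% of 800 mg = 480 mg.
kefozumab: 25–89 mL/min → 60% of 750 mg = 450 mg.
Total = 480 + 450 = 930 mg.

930 mg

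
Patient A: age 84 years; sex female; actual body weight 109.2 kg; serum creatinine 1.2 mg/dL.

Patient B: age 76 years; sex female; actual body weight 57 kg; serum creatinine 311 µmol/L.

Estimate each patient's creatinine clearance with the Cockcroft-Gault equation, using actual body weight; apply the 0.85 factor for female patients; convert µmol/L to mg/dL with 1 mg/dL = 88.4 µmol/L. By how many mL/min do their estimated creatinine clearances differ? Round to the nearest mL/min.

48 mL/min

Patient A: CrCl = (140 − 84) × 109.2 / (72 × 1.2) × 0.85 = 6115.2 / 86.40 × 0.85 ≈ 60.2 mL/min
Patient B: SCr = 311 / 88.4 = 3.518 mg/dL
Patient B: CrCl = (140 − 76) × 57 / (72 × 3.518) × 0.85 = 3648.0 / 253.30 × 0.85 ≈ 12.2 mL/min
|60.2 − 12.2| = 48.0 mL/min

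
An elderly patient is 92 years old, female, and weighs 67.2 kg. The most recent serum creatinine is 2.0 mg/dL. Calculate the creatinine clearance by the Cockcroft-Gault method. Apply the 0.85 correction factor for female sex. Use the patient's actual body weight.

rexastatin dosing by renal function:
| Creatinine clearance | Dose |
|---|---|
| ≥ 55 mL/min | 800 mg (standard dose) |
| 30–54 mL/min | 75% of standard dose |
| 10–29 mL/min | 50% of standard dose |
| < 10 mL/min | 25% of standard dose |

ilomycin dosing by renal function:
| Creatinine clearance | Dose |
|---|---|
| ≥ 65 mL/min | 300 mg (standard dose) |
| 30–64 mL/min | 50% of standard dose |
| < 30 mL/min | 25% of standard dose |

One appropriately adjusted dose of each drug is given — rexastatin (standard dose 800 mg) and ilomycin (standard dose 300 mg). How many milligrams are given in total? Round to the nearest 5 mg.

475 mg

CrCl = (140 − 92) × 67.2 / (72 × 2) × 0.85 = 3225.6 / 144.00 × 0.85 ≈ 19.0 mL/min
CrCl ≈ 19 mL/min.
rexastatin: 10–29 mL/min → 50% of 800 mg = 400 mg.
ilomycin: < 30 mL/min → 25% of 300 mg = 75 mg.
Total = 400 + 75 = 475 mg.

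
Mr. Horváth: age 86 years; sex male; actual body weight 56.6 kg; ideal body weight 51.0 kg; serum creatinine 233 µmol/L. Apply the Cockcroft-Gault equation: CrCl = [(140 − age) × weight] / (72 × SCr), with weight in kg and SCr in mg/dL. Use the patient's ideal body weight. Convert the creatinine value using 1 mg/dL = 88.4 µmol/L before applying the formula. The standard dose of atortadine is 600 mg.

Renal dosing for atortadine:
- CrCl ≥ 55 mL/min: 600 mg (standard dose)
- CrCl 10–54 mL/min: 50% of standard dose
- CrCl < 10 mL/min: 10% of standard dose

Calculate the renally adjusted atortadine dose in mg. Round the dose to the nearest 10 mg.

SCr = 233 / 88.4 = 2.636 mg/dL
CrCl = (140 − 86) × 51 / (72 × 2.636) = 2754.0 / 189.79 ≈ 14.5 mL/min
CrCl ≈ 15 mL/min → bracket 10–54 mL/min.
50% of 600 mg = 300 mg

300 mg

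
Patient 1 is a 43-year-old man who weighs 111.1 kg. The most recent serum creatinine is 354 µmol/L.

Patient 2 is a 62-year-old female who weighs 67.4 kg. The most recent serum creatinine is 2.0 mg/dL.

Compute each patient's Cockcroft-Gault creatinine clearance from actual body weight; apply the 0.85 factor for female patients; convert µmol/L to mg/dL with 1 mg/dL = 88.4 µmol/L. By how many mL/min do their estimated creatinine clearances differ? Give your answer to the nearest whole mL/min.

6 mL/min

Patient 1: SCr = 354 / 88.4 = 4.005 mg/dL
Patient 1: CrCl = (140 − 43) × 111.1 / (72 × 4.005) = 10776.7 / 288.36 ≈ 37.4 mL/min
Patient 2: CrCl = (140 − 62) × 67.4 / (72 × 2) × 0.85 = 5257.2 / 144.00 × 0.85 ≈ 31.0 mL/min
|37.4 − 31.0| = 6.4 mL/min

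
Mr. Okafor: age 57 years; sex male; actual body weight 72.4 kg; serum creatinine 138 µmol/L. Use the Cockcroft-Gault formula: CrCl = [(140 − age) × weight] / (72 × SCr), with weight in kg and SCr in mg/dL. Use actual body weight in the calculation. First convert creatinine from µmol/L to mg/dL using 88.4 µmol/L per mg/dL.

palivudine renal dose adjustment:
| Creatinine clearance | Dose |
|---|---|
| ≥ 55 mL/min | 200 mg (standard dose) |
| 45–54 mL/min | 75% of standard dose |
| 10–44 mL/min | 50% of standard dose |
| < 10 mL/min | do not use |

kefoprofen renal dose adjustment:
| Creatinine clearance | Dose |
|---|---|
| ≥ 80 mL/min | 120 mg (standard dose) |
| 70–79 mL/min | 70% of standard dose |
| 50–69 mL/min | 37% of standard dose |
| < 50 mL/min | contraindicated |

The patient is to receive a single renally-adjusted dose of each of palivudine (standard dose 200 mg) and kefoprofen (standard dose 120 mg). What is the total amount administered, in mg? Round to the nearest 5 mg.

195 mg

SCr = 138 / 88.4 = 1.561 mg/dL
CrCl = (140 − 57) × 72.4 / (72 × 1.561) = 6009.2 / 112.39 ≈ 53.5 mL/min
CrCl ≈ 53 mL/min.
palivudine: 45–54 mL/min → 75% of 200 mg = 150 mg.
kefoprofen: 50–69 mL/min → 37% of 120 mg = 44.4 mg.
Total = 150 + 44.4 = 194.4 mg.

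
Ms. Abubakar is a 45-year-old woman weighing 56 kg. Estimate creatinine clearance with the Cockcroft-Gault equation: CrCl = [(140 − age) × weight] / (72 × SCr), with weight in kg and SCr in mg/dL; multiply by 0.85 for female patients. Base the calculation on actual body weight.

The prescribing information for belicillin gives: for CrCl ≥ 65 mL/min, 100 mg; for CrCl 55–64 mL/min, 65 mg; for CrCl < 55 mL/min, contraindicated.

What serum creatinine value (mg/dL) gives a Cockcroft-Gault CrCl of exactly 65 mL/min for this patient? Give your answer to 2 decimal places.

Standard dose requires CrCl ≥ 65 mL/min.
Set (140 − 45) × 56 × 0.85 / (72 × SCr) = 65
SCr = (140 − 45) × 56 × 0.85 / (72 × 65) = 0.966 mg/dL

0.97 mg/dL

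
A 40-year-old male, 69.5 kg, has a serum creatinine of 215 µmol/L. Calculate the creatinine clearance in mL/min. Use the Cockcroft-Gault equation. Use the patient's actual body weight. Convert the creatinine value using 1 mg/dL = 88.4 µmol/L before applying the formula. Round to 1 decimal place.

SCr = 215 / 88.4 = 2.432 mg/dL
CrCl = (140 − 40) × 69.5 / (72 × 2.432) = 6950.0 / 175.10 ≈ 39.7 mL/min

39.7 mL/min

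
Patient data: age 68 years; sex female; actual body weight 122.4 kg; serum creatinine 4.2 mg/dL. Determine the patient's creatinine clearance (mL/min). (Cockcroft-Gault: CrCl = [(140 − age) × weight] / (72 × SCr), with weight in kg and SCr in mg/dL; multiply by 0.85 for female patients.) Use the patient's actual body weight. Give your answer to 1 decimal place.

CrCl = (140 − 68) × 122.4 / (72 × 4.2) × 0.85 = 8812.8 / 302.40 × 0.85 ≈ 24.8 mL/min

24.8 mL/min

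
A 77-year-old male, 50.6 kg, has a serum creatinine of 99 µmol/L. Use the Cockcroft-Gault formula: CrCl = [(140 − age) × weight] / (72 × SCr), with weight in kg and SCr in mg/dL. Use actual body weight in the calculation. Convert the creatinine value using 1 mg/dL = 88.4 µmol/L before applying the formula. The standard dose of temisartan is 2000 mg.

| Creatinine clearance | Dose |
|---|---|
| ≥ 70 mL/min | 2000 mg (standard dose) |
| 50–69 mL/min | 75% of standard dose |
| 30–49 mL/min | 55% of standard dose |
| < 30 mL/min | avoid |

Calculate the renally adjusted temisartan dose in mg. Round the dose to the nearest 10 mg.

1100 mg

SCr = 99 / 88.4 = 1.12 mg/dL
CrCl = (140 − 77) × 50.6 / (72 × 1.12) = 3187.8 / 80.64 ≈ 39.5 mL/min
CrCl ≈ 40 mL/min → bracket 30–49 mL/min.
55% of 2000 mg = 1100 mg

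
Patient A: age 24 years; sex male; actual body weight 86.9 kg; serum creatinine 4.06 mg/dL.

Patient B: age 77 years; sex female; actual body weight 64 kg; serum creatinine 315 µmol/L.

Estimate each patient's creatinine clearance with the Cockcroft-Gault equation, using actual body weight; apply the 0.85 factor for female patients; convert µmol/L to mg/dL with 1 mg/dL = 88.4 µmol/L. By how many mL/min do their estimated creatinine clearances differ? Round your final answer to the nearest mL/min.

21 mL/min

Patient A: CrCl = (140 − 24) × 86.9 / (72 × 4.06) = 10080.4 / 292.32 ≈ 34.5 mL/min
Patient B: SCr = 315 / 88.4 = 3.563 mg/dL
Patient B: CrCl = (140 − 77) × 64 / (72 × 3.563) × 0.85 = 4032.0 / 256.54 × 0.85 ≈ 13.4 mL/min
|34.5 − 13.4| = 21.1 mL/min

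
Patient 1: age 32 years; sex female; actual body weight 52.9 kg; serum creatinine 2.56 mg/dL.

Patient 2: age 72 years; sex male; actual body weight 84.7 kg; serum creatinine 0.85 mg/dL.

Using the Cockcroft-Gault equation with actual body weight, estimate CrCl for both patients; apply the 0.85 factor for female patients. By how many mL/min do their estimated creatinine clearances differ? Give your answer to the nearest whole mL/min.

Patient 1: CrCl = (140 − 32) × 52.9 / (72 × 2.56) × 0.85 = 5713.2 / 184.32 × 0.85 ≈ 26.3 mL/min
Patient 2: CrCl = (140 − 72) × 84.7 / (72 × 0.85) = 5759.6 / 61.20 ≈ 94.1 mL/min
|26.3 − 94.1| = 67.8 mL/min

68 mL/min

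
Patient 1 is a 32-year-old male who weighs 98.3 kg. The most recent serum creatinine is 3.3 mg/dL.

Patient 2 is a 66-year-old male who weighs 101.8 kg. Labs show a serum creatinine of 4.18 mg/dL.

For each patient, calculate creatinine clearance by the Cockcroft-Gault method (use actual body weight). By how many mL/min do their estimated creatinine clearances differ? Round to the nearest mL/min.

20 mL/min

Patient 1: CrCl = (140 − 32) × 98.3 / (72 × 3.3) = 10616.4 / 237.60 ≈ 44.7 mL/min
Patient 2: CrCl = (140 − 66) × 101.8 / (72 × 4.18) = 7533.2 / 300.96 ≈ 25.0 mL/min
|44.7 − 25.0| = 19.7 mL/min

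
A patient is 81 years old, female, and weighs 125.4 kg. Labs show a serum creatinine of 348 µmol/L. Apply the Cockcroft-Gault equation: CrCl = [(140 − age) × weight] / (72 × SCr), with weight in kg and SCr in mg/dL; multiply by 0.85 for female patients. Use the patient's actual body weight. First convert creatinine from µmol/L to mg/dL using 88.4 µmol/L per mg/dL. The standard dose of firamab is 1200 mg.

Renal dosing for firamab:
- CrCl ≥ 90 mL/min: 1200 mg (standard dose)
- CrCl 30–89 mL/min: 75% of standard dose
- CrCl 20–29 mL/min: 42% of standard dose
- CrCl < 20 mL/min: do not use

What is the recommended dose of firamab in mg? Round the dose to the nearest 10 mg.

500 mg

SCr = 348 / 88.4 = 3.937 mg/dL
CrCl = (140 − 81) × 125.4 / (72 × 3.937) × 0.85 = 7398.6 / 283.46 × 0.85 ≈ 22.2 mL/min
CrCl ≈ 22 mL/min → bracket 20–29 mL/min.
42% of 1200 mg = 504 mg → 500 mg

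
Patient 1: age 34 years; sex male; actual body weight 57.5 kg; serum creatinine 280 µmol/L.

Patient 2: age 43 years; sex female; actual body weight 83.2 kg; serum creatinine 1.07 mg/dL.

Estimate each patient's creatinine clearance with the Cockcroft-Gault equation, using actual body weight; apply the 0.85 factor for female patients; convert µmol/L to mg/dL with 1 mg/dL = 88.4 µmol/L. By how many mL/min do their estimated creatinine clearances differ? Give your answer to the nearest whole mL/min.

62 mL/min

Patient 1: SCr = 280 / 88.4 = 3.167 mg/dL
Patient 1: CrCl = (140 − 34) × 57.5 / (72 × 3.167) = 6095.0 / 228.02 ≈ 26.7 mL/min
Patient 2: CrCl = (140 − 43) × 83.2 / (72 × 1.07) × 0.85 = 8070.4 / 77.04 × 0.85 ≈ 89.0 mL/min
|26.7 − 89.0| = 62.3 mL/min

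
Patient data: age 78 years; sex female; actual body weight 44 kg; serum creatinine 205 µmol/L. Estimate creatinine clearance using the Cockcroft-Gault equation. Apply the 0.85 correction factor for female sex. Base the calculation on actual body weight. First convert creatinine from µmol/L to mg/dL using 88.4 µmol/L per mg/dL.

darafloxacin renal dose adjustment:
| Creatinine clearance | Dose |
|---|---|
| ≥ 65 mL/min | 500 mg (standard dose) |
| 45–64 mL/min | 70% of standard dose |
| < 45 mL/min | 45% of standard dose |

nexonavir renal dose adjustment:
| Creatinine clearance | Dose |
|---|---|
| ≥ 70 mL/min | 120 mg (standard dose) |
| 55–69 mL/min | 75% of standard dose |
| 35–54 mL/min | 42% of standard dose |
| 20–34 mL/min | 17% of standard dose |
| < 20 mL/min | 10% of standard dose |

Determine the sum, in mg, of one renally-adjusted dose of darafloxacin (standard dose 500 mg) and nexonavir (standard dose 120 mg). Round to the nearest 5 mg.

235 mg

SCr = 205 / 88.4 = 2.319 mg/dL
CrCl = (140 − 78) × 44 / (72 × 2.319) × 0.85 = 2728.0 / 166.97 × 0.85 ≈ 13.9 mL/min
CrCl ≈ 14 mL/min.
darafloxacin: < 45 mL/min → 45% of 500 mg = 225 mg.
nexonavir: < 20 mL/min → 10% of 120 mg = 12 mg.
Total = 225 + 12 = 237 mg.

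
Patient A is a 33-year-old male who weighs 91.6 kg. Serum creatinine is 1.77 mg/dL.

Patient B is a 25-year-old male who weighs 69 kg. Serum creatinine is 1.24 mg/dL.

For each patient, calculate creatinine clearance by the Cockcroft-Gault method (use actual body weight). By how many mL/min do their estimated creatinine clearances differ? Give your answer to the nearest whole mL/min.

Patient A: CrCl = (140 − 33) × 91.6 / (72 × 1.77) = 9801.2 / 127.44 ≈ 76.9 mL/min
Patient B: CrCl = (140 − 25) × 69 / (72 × 1.24) = 7935.0 / 89.28 ≈ 88.9 mL/min
|76.9 − 88.9| = 12.0 mL/min

12 mL/min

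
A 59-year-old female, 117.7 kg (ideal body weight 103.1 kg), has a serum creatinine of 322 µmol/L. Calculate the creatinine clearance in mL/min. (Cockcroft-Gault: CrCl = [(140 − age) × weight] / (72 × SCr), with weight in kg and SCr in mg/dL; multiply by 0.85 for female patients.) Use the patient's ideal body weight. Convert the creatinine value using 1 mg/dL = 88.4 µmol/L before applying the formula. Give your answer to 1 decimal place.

SCr = 322 / 88.4 = 3.643 mg/dL
CrCl = (140 − 59) × 103.1 / (72 × 3.643) × 0.85 = 8351.1 / 262.30 × 0.85 ≈ 27.1 mL/min

27.1 mL/min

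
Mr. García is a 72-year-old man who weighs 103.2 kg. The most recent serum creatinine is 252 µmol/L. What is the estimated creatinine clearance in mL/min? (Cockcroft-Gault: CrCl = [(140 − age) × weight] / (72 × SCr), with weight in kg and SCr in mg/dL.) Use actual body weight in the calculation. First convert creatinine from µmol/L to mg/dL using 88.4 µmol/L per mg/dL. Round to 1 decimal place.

SCr = 252 / 88.4 = 2.851 mg/dL
CrCl = (140 − 72) × 103.2 / (72 × 2.851) = 7017.6 / 205.27 ≈ 34.2 mL/min

34.2 mL/min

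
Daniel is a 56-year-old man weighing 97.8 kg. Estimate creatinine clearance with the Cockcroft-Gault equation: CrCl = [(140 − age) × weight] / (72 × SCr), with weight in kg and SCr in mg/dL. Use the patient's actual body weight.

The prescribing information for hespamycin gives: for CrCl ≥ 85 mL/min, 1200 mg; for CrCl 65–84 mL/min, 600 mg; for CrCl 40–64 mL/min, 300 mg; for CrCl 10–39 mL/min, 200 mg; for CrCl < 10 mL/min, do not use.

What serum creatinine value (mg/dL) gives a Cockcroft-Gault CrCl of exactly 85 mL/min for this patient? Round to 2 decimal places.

Standard dose requires CrCl ≥ 85 mL/min.
Set (140 − 56) × 97.8 / (72 × SCr) = 85
SCr = (140 − 56) × 97.8 / (72 × 85) = 1.342 mg/dL

1.34 mg/dL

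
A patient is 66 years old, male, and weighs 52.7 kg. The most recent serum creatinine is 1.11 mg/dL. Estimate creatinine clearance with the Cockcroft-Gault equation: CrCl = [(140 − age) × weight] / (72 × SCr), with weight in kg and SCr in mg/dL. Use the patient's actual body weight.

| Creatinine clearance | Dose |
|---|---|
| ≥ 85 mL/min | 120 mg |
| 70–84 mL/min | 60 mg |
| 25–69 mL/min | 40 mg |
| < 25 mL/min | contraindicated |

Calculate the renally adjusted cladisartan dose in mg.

40 mg

CrCl = (140 − 66) × 52.7 / (72 × 1.11) = 3899.8 / 79.92 ≈ 48.8 mL/min
CrCl ≈ 49 mL/min → bracket 25–69 mL/min.
Dose for this bracket: 40 mg.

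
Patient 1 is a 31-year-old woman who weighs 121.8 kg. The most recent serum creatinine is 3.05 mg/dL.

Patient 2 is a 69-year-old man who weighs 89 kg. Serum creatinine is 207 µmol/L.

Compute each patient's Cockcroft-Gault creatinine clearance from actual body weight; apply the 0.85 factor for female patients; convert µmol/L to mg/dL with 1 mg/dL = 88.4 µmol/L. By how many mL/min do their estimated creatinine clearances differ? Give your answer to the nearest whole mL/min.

Patient 1: CrCl = (140 − 31) × 121.8 / (72 × 3.05) × 0.85 = 13276.2 / 219.60 × 0.85 ≈ 51.4 mL/min
Patient 2: SCr = 207 / 88.4 = 2.342 mg/dL
Patient 2: CrCl = (140 − 69) × 89 / (72 × 2.342) = 6319.0 / 168.62 ≈ 37.5 mL/min
|51.4 − 37.5| = 13.9 mL/min

14 mL/min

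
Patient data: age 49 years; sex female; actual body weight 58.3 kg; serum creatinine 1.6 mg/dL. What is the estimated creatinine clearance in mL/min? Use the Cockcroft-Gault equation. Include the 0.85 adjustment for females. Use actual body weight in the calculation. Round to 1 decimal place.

39.1 mL/min

CrCl = (140 − 49) × 58.3 / (72 × 1.6) × 0.85 = 5305.3 / 115.20 × 0.85 ≈ 39.1 mL/min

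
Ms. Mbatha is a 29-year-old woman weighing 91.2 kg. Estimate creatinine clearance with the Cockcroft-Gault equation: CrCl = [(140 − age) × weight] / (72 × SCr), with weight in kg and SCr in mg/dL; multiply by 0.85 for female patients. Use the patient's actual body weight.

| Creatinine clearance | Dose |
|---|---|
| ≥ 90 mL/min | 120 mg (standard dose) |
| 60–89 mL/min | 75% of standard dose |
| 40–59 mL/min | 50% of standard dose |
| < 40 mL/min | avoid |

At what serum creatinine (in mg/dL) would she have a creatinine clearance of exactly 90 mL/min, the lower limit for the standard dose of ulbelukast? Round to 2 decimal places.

Standard dose requires CrCl ≥ 90 mL/min.
Set (140 − 29) × 91.2 × 0.85 / (72 × SCr) = 90
SCr = (140 − 29) × 91.2 × 0.85 / (72 × 90) = 1.328 mg/dL

1.33 mg/dL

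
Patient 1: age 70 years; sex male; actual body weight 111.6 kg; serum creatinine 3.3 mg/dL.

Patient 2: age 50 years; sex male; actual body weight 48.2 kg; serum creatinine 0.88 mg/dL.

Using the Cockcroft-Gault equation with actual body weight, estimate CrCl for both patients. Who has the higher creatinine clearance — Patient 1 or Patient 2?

Patient 1: CrCl = (140 − 70) × 111.6 / (72 × 3.3) = 7812.0 / 237.60 ≈ 32.9 mL/min
Patient 2: CrCl = (140 − 50) × 48.2 / (72 × 0.88) = 4338.0 / 63.36 ≈ 68.5 mL/min
32.9 vs 68.5 mL/min → Patient 2 is higher.

Patient 2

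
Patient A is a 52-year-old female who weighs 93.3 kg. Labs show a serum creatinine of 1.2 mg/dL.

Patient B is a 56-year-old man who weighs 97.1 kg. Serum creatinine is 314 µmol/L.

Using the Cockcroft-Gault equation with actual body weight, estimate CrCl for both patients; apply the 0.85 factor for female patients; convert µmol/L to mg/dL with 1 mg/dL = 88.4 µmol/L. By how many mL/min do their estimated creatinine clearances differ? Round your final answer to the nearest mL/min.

Patient A: CrCl = (140 − 52) × 93.3 / (72 × 1.2) × 0.85 = 8210.4 / 86.40 × 0.85 ≈ 80.8 mL/min
Patient B: SCr = 314 / 88.4 = 3.552 mg/dL
Patient B: CrCl = (140 − 56) × 97.1 / (72 × 3.552) = 8156.4 / 255.74 ≈ 31.9 mL/min
|80.8 − 31.9| = 48.9 mL/min

49 mL/min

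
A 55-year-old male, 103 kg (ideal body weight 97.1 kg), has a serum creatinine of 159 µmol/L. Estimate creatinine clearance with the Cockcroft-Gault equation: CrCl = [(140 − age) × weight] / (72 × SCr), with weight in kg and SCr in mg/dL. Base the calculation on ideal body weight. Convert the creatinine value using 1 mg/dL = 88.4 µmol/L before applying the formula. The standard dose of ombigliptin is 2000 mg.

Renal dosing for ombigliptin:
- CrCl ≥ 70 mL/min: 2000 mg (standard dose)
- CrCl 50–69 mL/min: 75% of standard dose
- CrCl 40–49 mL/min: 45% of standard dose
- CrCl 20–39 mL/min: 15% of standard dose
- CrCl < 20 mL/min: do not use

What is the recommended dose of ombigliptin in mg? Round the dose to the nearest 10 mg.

SCr = 159 / 88.4 = 1.799 mg/dL
CrCl = (140 − 55) × 97.1 / (72 × 1.799) = 8253.5 / 129.53 ≈ 63.7 mL/min
CrCl ≈ 64 mL/min → bracket 50–69 mL/min.
75% of 2000 mg = 1500 mg

1500 mg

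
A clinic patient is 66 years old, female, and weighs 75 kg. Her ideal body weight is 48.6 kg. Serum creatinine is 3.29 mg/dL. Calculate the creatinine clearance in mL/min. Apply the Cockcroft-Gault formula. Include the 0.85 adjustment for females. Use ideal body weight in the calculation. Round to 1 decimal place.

CrCl = (140 − 66) × 48.6 / (72 × 3.29) × 0.85 = 3596.4 / 236.88 × 0.85 ≈ 12.9 mL/min

12.9 mL/min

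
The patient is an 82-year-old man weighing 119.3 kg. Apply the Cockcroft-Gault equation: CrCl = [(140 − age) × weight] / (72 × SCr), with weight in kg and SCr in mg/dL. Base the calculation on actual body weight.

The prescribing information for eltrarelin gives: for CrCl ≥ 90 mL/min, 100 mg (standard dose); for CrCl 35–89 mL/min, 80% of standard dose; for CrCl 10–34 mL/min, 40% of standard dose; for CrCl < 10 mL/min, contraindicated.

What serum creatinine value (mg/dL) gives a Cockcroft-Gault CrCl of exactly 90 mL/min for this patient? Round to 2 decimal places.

1.07 mg/dL

Standard dose requires CrCl ≥ 90 mL/min.
Set (140 − 82) × 119.3 / (72 × SCr) = 90
SCr = (140 − 82) × 119.3 / (72 × 90) = 1.068 mg/dL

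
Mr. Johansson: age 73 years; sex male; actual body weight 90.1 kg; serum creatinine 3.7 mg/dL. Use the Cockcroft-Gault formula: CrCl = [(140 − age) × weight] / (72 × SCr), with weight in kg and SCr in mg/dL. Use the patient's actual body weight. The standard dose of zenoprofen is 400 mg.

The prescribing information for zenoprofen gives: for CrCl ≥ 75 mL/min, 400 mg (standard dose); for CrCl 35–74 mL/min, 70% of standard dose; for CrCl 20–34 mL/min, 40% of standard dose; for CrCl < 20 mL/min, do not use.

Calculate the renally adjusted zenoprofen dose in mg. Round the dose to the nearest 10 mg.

160 mg

CrCl = (140 − 73) × 90.1 / (72 × 3.7) = 6036.7 / 266.40 ≈ 22.7 mL/min
CrCl ≈ 23 mL/min → bracket 20–34 mL/min.
40% of 400 mg = 160 mg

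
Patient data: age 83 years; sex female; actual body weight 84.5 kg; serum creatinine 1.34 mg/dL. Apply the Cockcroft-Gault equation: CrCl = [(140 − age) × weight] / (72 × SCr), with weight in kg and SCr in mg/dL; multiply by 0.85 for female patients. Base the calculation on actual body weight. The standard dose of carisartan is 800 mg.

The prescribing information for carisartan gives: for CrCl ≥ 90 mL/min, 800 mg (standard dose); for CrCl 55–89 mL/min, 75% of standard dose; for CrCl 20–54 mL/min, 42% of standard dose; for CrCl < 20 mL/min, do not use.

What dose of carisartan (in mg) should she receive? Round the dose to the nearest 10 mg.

340 mg

CrCl = (140 − 83) × 84.5 / (72 × 1.34) × 0.85 = 4816.5 / 96.48 × 0.85 ≈ 42.4 mL/min
CrCl ≈ 42 mL/min → bracket 20–54 mL/min.
42% of 800 mg = 336 mg → 340 mg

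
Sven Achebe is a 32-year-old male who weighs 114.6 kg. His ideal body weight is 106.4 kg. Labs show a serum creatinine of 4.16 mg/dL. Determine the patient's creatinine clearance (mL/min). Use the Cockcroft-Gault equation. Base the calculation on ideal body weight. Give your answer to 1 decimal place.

CrCl = (140 − 32) × 106.4 / (72 × 4.16) = 11491.2 / 299.52 ≈ 38.4 mL/min

38.4 mL/min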